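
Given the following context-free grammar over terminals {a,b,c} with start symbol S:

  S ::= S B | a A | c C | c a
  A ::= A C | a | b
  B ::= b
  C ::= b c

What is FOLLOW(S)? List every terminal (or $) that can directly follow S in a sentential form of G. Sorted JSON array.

FIRST iteration:
iter 1:
  A via A→a: +{a}
  A via A→b: +{b}
  B via B→b: +{b}
  C via C→b c: +{b}
  S via S→a A: +{a}
  S via S→c C: +{c}
  S: {a,c}  A: {a,b}  B: {b}  C: {b}
iter 2: — fixpoint
  S: {a,c}  A: {a,b}  B: {b}  C: {b}

FOLLOW sets:
seed FOLLOW(S) with $
pass 1:
  A→A C: FOLLOW(A) ⊇ FIRST(C) = {b}; new: +{b}
  A→A C: FOLLOW(C) ⊇ FOLLOW(A) ⊇ {b}; new: +{b}
  S→S B: FOLLOW(S) ⊇ FIRST(B) = {b}; new: +{b}
  S→S B: FOLLOW(B) ⊇ FOLLOW(S) ⊇ {$,b}; new: +{$,b}
  S→a A: FOLLOW(A) ⊇ FOLLOW(S) ⊇ {$,b}; new: +{$}
  S→c C: FOLLOW(C) ⊇ FOLLOW(S) ⊇ {$,b}; new: +{$}
  S: {$,b}  A: {$,b}  B: {$,b}  C: {$,b}
pass 2: (no change)
  S: {$,b}  A: {$,b}  B: {$,b}  C: {$,b}

FOLLOW(S) = ["$", "b"]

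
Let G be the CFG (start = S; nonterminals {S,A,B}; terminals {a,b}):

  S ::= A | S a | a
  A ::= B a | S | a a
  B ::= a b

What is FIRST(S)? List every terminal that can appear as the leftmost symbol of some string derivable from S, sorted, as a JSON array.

FIRST iteration:
[1]
  A via A→a a: +{a}
  B via B→a b: +{a}
  S via S→A: +{a}
  FIRST[S]={a}  FIRST[A]={a}  FIRST[B]={a}
[2] — fixpoint
  FIRST[S]={a}  FIRST[A]={a}  FIRST[B]={a}

FIRST(S) = ["a"]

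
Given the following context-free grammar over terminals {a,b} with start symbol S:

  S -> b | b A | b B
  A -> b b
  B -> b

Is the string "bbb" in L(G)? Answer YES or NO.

CNF form of G:
  S -> T0 A | T0 B | b
  A -> T0 T0
  B -> b
  T0 -> b

Fill CYK table bottom-up:
  T[0,0] 'b' = {B,S,T0}  orig:{B,S}
  T[1,1] 'b' = {B,S,T0}  orig:{B,S}
  T[2,2] 'b' = {B,S,T0}  orig:{B,S}
  T[0,1] 'bb' = {A,S}
  T[1,2] 'bb' = {A,S}
  T[0,2] 'bbb' = {S}

S ∈ T[0,2] ⇒ YES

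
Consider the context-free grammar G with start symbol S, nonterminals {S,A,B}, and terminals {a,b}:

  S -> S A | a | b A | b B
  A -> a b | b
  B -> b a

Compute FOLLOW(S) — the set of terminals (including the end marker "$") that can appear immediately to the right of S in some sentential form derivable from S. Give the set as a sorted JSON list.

FIRST iteration:
pass 1:
  A via A→a b: +{a}
  A via A→b: +{b}
  B via B→b a: +{b}
  S via S→a: +{a}
  S via S→b A: +{b}
  FIRST(S)={a,b}  FIRST(A)={a,b}  FIRST(B)={b}
pass 2: done
  FIRST(S)={a,b}  FIRST(A)={a,b}  FIRST(B)={b}

FOLLOW sets:
FOLLOW(S) := {$}
[1]
  S→S A: FOLLOW(S) ⊇ FIRST(A) = {a,b}; new: +{a,b}
  S→S A: FOLLOW(A) ⊇ FOLLOW(S) ⊇ {$,a,b}; new: +{$,a,b}
  S→b B: FOLLOW(B) ⊇ FOLLOW(S) ⊇ {$,a,b}; new: +{$,a,b}
  FOLLOW(S)={$,a,b}  FOLLOW(A)={$,a,b}  FOLLOW(B)={$,a,b}
[2] — fixpoint
  FOLLOW(S)={$,a,b}  FOLLOW(A)={$,a,b}  FOLLOW(B)={$,a,b}

FOLLOW(S) = ["$", "a", "b"]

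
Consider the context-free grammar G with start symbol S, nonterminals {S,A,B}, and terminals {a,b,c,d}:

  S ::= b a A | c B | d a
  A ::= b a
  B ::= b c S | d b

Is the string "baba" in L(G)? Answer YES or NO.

CNF form of G:
  S -> T0 X5 | T2 B | T3 T1
  A -> T0 T1
  B -> T0 X4 | T3 T0
  T0 -> b
  T1 -> a
  T2 -> c
  T3 -> d
  X4 -> T2 S
  X5 -> T1 A

CYK fill:
  T[0,0] 'b' = {T0}  orig:{}
  T[1,1] 'a' = {T1}  orig:{}
  T[2,2] 'b' = {T0}  orig:{}
  T[3,3] 'a' = {T1}  orig:{}
  T[0,1] 'ba' = {A}
  T[1,2] 'ab' = ∅
  T[2,3] 'ba' = {A}
  T[0,2] 'bab' = ∅
  T[1,3] 'aba' = {X5}  orig:{}
  T[0,3] 'baba' = {S}

S ∈ T[0,3] ⇒ YES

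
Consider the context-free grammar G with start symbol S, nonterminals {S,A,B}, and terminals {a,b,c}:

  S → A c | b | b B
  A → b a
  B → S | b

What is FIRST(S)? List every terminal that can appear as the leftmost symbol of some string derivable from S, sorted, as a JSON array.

FIRST sets, iterate to fixpoint:
pass 1:
  A via A→b a: +{b}
  B via B→b: +{b}
  S via S→A c: +{b}
  FIRST(S)={b}  FIRST(A)={b}  FIRST(B)={b}
pass 2: done
  FIRST(S)={b}  FIRST(A)={b}  FIRST(B)={b}

FIRST(S) = ["b"]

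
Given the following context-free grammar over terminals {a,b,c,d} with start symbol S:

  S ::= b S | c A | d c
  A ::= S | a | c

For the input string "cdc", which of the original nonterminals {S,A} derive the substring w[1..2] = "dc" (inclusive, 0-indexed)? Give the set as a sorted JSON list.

CNF form of G:
  S -> T0 S | T1 A | T2 T1
  A -> T0 S | T1 A | T2 T1 | a | c
  T0 -> b
  T1 -> c
  T2 -> d

CYK table (by increasing span), restricted to cells inside w[1..2]:
  T[1,1] 'd' = {T2}  orig:{}
  T[2,2] 'c' = {A,T1}  orig:{A}
  T[1,2] 'dc' = {A,S}

Original NTs in T[1,2] deriving "dc": ["A", "S"]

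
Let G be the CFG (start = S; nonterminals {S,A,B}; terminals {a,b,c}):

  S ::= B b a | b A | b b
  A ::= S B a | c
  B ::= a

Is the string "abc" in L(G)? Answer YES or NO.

Convert to CNF:
  S -> B X3 | T1 A | T1 T1
  A -> S X2 | c
  B -> a
  T0 -> a
  T1 -> b
  X2 -> B T0
  X3 -> T1 T0

CYK fill:
  [0..0]={B,T0}  "a"  orig:{B}
  [1..1]={T1}  "b"  orig:{}
  [2..2]={A}  "c"
  [0..1]=∅  "ab"
  [1..2]={S}  "bc"
  [0..2]=∅  "abc"

S ∉ T[0,2] ⇒ NO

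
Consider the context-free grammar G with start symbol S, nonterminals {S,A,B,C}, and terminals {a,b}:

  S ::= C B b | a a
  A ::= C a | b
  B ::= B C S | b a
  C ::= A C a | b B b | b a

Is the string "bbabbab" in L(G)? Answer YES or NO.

Convert to CNF:
  S -> C X5 | T0 T0
  A -> C T0 | b
  B -> B X2 | T1 T0
  C -> A X3 | T1 T0 | T1 X4
  T0 -> a
  T1 -> b
  X2 -> C S
  X3 -> C T0
  X4 -> B T1
  X5 -> B T1

Fill CYK table bottom-up:
  cell(0,0) b: {A,T1}  orig:{A}
  cell(1,1) b: {A,T1}  orig:{A}
  cell(2,2) a: {T0}  orig:{}
  cell(3,3) b: {A,T1}  orig:{A}
  cell(4,4) b: {A,T1}  orig:{A}
  cell(5,5) a: {T0}  orig:{}
  cell(6,6) b: {A,T1}  orig:{A}
  cell(0,1) bb: ∅
  cell(1,2) ba: {B,C}
  cell(2,3) ab: ∅
  cell(3,4) bb: ∅
  cell(4,5) ba: {B,C}
  cell(5,6) ab: ∅
  cell(0,2) bba: ∅
  cell(1,3) bab: {X4,X5}  orig:{}
  cell(2,4) abb: ∅
  cell(3,5) bba: ∅
  cell(4,6) bab: {X4,X5}  orig:{}
  cell(0,3) bbab: {C}
  cell(1,4) babb: ∅
  cell(2,5) abba: ∅
  cell(3,6) bbab: {C}
  cell(0,4) bbabb: ∅
  cell(1,5) babba: ∅
  cell(2,6) abbab: ∅
  cell(0,5) bbabba: ∅
  cell(1,6) babbab: ∅
  cell(0,6) bbabbab: {S}

S ∈ T[0,6] ⇒ YES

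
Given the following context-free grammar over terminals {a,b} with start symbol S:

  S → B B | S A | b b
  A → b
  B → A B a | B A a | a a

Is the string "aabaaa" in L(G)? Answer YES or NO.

CNF form of G:
  S -> B B | S A | T1 T1
  A -> b
  B -> A X2 | B X3 | T0 T0
  T0 -> a
  T1 -> b
  X2 -> B T0
  X3 -> A T0

CYK fill:
  [0..0]={T0}  "a"  orig:{}
  [1..1]={T0}  "a"  orig:{}
  [2..2]={A,T1}  "b"  orig:{A}
  [3..3]={T0}  "a"  orig:{}
  [4..4]={T0}  "a"  orig:{}
  [5..5]={T0}  "a"  orig:{}
  [0..1]={B}  "aa"
  [1..2]=∅  "ab"
  [2..3]={X3}  "ba"  orig:{}
  [3..4]={B}  "aa"
  [4..5]={B}  "aa"
  [0..2]=∅  "aab"
  [1..3]=∅  "aba"
  [2..4]=∅  "baa"
  [3..5]={X2}  "aaa"  orig:{}
  [0..3]={B}  "aaba"
  [1..4]=∅  "abaa"
  [2..5]={B}  "baaa"
  [0..4]={X2}  "aabaa"  orig:{}
  [1..5]=∅  "abaaa"
  [0..5]={S}  "aabaaa"

S ∈ T[0,5] ⇒ YES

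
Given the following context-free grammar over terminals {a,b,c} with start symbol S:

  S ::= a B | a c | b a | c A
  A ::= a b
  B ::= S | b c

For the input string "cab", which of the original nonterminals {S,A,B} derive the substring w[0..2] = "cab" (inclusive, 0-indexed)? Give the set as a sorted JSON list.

Convert to CNF:
  S -> T0 B | T0 T2 | T1 T0 | T2 A
  A -> T0 T1
  B -> T0 B | T0 T2 | T1 T0 | T1 T2 | T2 A
  T0 -> a
  T1 -> b
  T2 -> c

CYK table (by increasing span), restricted to cells inside w[0..2]:
  T[0,0] 'c' = {T2}  orig:{}
  T[1,1] 'a' = {T0}  orig:{}
  T[2,2] 'b' = {T1}  orig:{}
  T[0,1] 'ca' = ∅
  T[1,2] 'ab' = {A}
  T[0,2] 'cab' = {B,S}

Original NTs in T[0,2] deriving "cab": ["B", "S"]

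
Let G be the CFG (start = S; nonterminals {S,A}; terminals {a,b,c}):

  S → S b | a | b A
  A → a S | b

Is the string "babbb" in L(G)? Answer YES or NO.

Convert to CNF:
  S -> S T1 | T1 A | a
  A -> T0 S | b
  T0 -> a
  T1 -> b

Fill CYK table bottom-up:
  cell(0,0) b: {A,T1}  orig:{A}
  cell(1,1) a: {S,T0}  orig:{S}
  cell(2,2) b: {A,T1}  orig:{A}
  cell(3,3) b: {A,T1}  orig:{A}
  cell(4,4) b: {A,T1}  orig:{A}
  cell(0,1) ba: ∅
  cell(1,2) ab: {S}
  cell(2,3) bb: {S}
  cell(3,4) bb: {S}
  cell(0,2) bab: ∅
  cell(1,3) abb: {A,S}
  cell(2,4) bbb: {S}
  cell(0,3) babb: {S}
  cell(1,4) abbb: {A,S}
  cell(0,4) babbb: {S}

S ∈ T[0,4] ⇒ YES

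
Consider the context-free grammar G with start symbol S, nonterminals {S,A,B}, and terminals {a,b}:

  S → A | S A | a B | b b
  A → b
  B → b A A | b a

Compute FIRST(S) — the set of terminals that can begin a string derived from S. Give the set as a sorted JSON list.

Compute FIRST by fixpoint:
[1]
  A via A→b: +{b}
  B via B→b A A: +{b}
  S via S→A: +{b}
  S via S→a B: +{a}
  S: {a,b}  A: {b}  B: {b}
[2] done
  S: {a,b}  A: {b}  B: {b}

FIRST(S) = ["a", "b"]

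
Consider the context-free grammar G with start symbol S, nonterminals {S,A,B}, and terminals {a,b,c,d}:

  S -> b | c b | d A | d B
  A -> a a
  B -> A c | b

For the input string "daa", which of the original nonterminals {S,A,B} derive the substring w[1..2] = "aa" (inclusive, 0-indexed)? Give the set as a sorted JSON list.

CNF form of G:
  S -> T1 T2 | T3 A | T3 B | b
  A -> T0 T0
  B -> A T1 | b
  T0 -> a
  T1 -> c
  T2 -> b
  T3 -> d

Fill CYK table bottom-up (cells [i..j] with 1 ≤ i ≤ j ≤ 2 only):
  [1..1]={T0}  "a"  orig:{}
  [2..2]={T0}  "a"  orig:{}
  [1..2]={A}  "aa"

Original NTs in T[1,2] deriving "aa": ["A"]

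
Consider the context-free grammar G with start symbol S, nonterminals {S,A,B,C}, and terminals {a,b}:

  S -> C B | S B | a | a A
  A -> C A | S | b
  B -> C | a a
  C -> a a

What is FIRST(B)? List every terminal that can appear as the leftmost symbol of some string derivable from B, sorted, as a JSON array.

Compute FIRST by fixpoint:
pass 1:
  A via A→b: +{b}
  B via B→a a: +{a}
  C via C→a a: +{a}
  S via S→C B: +{a}
  FIRST[S]={a}  FIRST[A]={b}  FIRST[B]={a}  FIRST[C]={a}
pass 2:
  A via A→C A: +{a}
  FIRST[S]={a}  FIRST[A]={a,b}  FIRST[B]={a}  FIRST[C]={a}
pass 3: (no change)
  FIRST[S]={a}  FIRST[A]={a,b}  FIRST[B]={a}  FIRST[C]={a}

FIRST(B) = ["a"]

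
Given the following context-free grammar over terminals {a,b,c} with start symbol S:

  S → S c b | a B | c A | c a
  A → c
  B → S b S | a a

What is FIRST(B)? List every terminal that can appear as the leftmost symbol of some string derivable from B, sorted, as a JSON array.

Compute FIRST by fixpoint:
pass 1:
  A via A→c: +{c}
  B via B→a a: +{a}
  S via S→a B: +{a}
  S via S→c A: +{c}
  FIRST(S)={a,c}  FIRST(A)={c}  FIRST(B)={a}
pass 2:
  B via B→S b S: +{c}
  FIRST(S)={a,c}  FIRST(A)={c}  FIRST(B)={a,c}
pass 3: — fixpoint
  FIRST(S)={a,c}  FIRST(A)={c}  FIRST(B)={a,c}

FIRST(B) = ["a", "c"]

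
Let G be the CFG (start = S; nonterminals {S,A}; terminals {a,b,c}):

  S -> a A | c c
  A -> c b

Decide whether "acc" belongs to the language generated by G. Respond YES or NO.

Convert to CNF:
  S -> T0 T0 | T2 A
  A -> T0 T1
  T0 -> c
  T1 -> b
  T2 -> a

Fill CYK table bottom-up:
  [0..0]={T2}  "a"  orig:{}
  [1..1]={T0}  "c"  orig:{}
  [2..2]={T0}  "c"  orig:{}
  [0..1]=∅  "ac"
  [1..2]={S}  "cc"
  [0..2]=∅  "acc"

S ∉ T[0,2] ⇒ NO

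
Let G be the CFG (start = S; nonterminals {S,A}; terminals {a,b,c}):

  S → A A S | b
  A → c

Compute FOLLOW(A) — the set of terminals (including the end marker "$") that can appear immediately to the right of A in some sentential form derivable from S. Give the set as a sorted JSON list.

FIRST iteration:
iter 1:
  A via A→c: +{c}
  S via S→A A S: +{c}
  S via S→b: +{b}
  FIRST(S)={b,c}  FIRST(A)={c}
iter 2: done
  FIRST(S)={b,c}  FIRST(A)={c}

Compute FOLLOW by fixpoint:
seed FOLLOW(S) with $
round 1:
  S→A A S: FOLLOW(A) ⊇ FIRST(A) = {c}; new: +{c}
  S→A A S: FOLLOW(A) ⊇ FIRST(S) = {b,c}; new: +{b}
  FOLLOW[S]={$}  FOLLOW[A]={b,c}
round 2: (no change)
  FOLLOW[S]={$}  FOLLOW[A]={b,c}

FOLLOW(A) = ["b", "c"]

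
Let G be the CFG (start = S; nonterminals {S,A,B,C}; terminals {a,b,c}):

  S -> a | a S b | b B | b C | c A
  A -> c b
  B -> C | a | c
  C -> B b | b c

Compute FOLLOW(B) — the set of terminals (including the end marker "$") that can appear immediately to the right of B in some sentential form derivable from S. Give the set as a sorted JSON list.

FIRST iteration:
pass 1:
  A via A→c b: +{c}
  B via B→a: +{a}
  B via B→c: +{c}
  C via C→B b: +{a,c}
  C via C→b c: +{b}
  S via S→a: +{a}
  S via S→b B: +{b}
  S via S→c A: +{c}
  S: {a,b,c}  A: {c}  B: {a,c}  C: {a,b,c}
pass 2:
  B via B→C: +{b}
  S: {a,b,c}  A: {c}  B: {a,b,c}  C: {a,b,c}
pass 3: — fixpoint
  S: {a,b,c}  A: {c}  B: {a,b,c}  C: {a,b,c}

Compute FOLLOW by fixpoint:
seed FOLLOW(S) with $
[1]
  C→B b: FOLLOW(B) ⊇ FIRST(b) = {b}; new: +{b}
  S→a S b: FOLLOW(S) ⊇ FIRST(b) = {b}; new: +{b}
  S→b B: FOLLOW(B) ⊇ FOLLOW(S) ⊇ {$,b}; new: +{$}
  S→b C: FOLLOW(C) ⊇ FOLLOW(S) ⊇ {$,b}; new: +{$,b}
  S→c A: FOLLOW(A) ⊇ FOLLOW(S) ⊇ {$,b}; new: +{$,b}
  S: {$,b}  A: {$,b}  B: {$,b}  C: {$,b}
[2] (no change)
  S: {$,b}  A: {$,b}  B: {$,b}  C: {$,b}

FOLLOW(B) = ["$", "b"]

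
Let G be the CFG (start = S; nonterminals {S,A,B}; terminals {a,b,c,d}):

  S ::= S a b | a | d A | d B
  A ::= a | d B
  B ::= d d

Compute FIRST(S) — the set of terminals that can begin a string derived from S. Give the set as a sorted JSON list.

Compute FIRST by fixpoint:
round 1:
  A via A→a: +{a}
  A via A→d B: +{d}
  B via B→d d: +{d}
  S via S→a: +{a}
  S via S→d A: +{d}
  S: {a,d}  A: {a,d}  B: {d}
round 2: (stable)
  S: {a,d}  A: {a,d}  B: {d}

FIRST(S) = ["a", "d"]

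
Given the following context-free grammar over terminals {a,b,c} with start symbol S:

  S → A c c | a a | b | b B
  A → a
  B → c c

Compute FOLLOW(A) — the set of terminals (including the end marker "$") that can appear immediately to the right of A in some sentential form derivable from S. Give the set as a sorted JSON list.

FIRST sets, iterate to fixpoint:
iter 1:
  A via A→a: +{a}
  B via B→c c: +{c}
  S via S→A c c: +{a}
  S via S→b: +{b}
  S: {a,b}  A: {a}  B: {c}
iter 2: (no change)
  S: {a,b}  A: {a}  B: {c}

FOLLOW iteration:
seed FOLLOW(S) with $
pass 1:
  S→A c c: FOLLOW(A) ⊇ FIRST(c) = {c}; new: +{c}
  S→b B: FOLLOW(B) ⊇ FOLLOW(S) ⊇ {$}; new: +{$}
  FOLLOW[S]={$}  FOLLOW[A]={c}  FOLLOW[B]={$}
pass 2: (stable)
  FOLLOW[S]={$}  FOLLOW[A]={c}  FOLLOW[B]={$}

FOLLOW(A) = ["c"]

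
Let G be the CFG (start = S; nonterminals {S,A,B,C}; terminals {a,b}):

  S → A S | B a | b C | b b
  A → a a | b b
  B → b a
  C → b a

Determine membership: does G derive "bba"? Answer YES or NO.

CNF form of G:
  S -> A S | B T0 | T1 C | T1 T1
  A -> T0 T0 | T1 T1
  B -> T1 T0
  C -> T1 T0
  T0 -> a
  T1 -> b

Fill CYK table bottom-up:
  cell(0,0) b: {T1}  orig:{}
  cell(1,1) b: {T1}  orig:{}
  cell(2,2) a: {T0}  orig:{}
  cell(0,1) bb: {A,S}
  cell(1,2) ba: {B,C}
  cell(0,2) bba: {S}

S ∈ T[0,2] ⇒ YES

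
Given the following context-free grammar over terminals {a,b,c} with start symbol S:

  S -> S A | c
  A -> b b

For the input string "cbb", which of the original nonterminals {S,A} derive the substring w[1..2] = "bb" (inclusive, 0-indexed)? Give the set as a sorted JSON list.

Convert to CNF:
  S -> S A | c
  A -> T0 T0
  T0 -> b

Fill CYK table bottom-up — only the sub-triangle for w[1..2]:
  T[1,1] 'b' = {T0}  orig:{}
  T[2,2] 'b' = {T0}  orig:{}
  T[1,2] 'bb' = {A}

Original NTs in T[1,2] deriving "bb": ["A"]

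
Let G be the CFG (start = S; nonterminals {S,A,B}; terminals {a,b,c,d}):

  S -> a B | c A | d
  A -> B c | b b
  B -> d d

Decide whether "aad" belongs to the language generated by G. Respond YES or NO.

CNF form of G:
  S -> T0 A | T3 B | d
  A -> B T0 | T1 T1
  B -> T2 T2
  T0 -> c
  T1 -> b
  T2 -> d
  T3 -> a

CYK table (by increasing span):
  T[0,0] 'a' = {T3}  orig:{}
  T[1,1] 'a' = {T3}  orig:{}
  T[2,2] 'd' = {S,T2}  orig:{S}
  T[0,1] 'aa' = ∅
  T[1,2] 'ad' = ∅
  T[0,2] 'aad' = ∅

S ∉ T[0,2] ⇒ NO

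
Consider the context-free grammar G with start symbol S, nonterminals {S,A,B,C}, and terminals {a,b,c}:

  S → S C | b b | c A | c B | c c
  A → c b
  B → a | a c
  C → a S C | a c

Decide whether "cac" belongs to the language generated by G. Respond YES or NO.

CNF form of G:
  S -> S C | T0 A | T0 B | T0 T0 | T1 T1
  A -> T0 T1
  B -> T2 T0 | a
  C -> T2 T0 | T2 X3
  T0 -> c
  T1 -> b
  T2 -> a
  X3 -> S C

CYK fill:
  [0..0]={T0}  "c"  orig:{}
  [1..1]={B,T2}  "a"  orig:{B}
  [2..2]={T0}  "c"  orig:{}
  [0..1]={S}  "ca"
  [1..2]={B,C}  "ac"
  [0..2]={S}  "cac"

S ∈ T[0,2] ⇒ YES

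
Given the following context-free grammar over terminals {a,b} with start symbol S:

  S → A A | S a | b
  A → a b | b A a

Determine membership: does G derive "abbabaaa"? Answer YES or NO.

Convert to CNF:
  S -> A A | S T0 | b
  A -> T0 T1 | T1 X2
  T0 -> a
  T1 -> b
  X2 -> A T0

CYK fill:
  cell(0,0) a: {T0}  orig:{}
  cell(1,1) b: {S,T1}  orig:{S}
  cell(2,2) b: {S,T1}  orig:{S}
  cell(3,3) a: {T0}  orig:{}
  cell(4,4) b: {S,T1}  orig:{S}
  cell(5,5) a: {T0}  orig:{}
  cell(6,6) a: {T0}  orig:{}
  cell(7,7) a: {T0}  orig:{}
  cell(0,1) ab: {A}
  cell(1,2) bb: ∅
  cell(2,3) ba: {S}
  cell(3,4) ab: {A}
  cell(4,5) ba: {S}
  cell(5,6) aa: ∅
  cell(6,7) aa: ∅
  cell(0,2) abb: ∅
  cell(1,3) bba: ∅
  cell(2,4) bab: ∅
  cell(3,5) aba: {X2}  orig:{}
  cell(4,6) baa: {S}
  cell(5,7) aaa: ∅
  cell(0,3) abba: ∅
  cell(1,4) bbab: ∅
  cell(2,5) baba: {A}
  cell(3,6) abaa: ∅
  cell(4,7) baaa: {S}
  cell(0,4) abbab: ∅
  cell(1,5) bbaba: ∅
  cell(2,6) babaa: {X2}  orig:{}
  cell(3,7) abaaa: ∅
  cell(0,5) abbaba: {S}
  cell(1,6) bbabaa: {A}
  cell(2,7) babaaa: ∅
  cell(0,6) abbabaa: {S}
  cell(1,7) bbabaaa: {X2}  orig:{}
  cell(0,7) abbabaaa: {S}

S ∈ T[0,7] ⇒ YES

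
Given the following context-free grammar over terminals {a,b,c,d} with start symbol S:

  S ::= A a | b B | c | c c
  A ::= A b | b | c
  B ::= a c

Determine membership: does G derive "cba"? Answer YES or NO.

CNF form of G:
  S -> A T1 | T0 B | T2 T2 | c
  A -> A T0 | b | c
  B -> T1 T2
  T0 -> b
  T1 -> a
  T2 -> c

CYK fill:
  cell(0,0) c: {A,S,T2}  orig:{A,S}
  cell(1,1) b: {A,T0}  orig:{A}
  cell(2,2) a: {T1}  orig:{}
  cell(0,1) cb: {A}
  cell(1,2) ba: {S}
  cell(0,2) cba: {S}

S ∈ T[0,2] ⇒ YES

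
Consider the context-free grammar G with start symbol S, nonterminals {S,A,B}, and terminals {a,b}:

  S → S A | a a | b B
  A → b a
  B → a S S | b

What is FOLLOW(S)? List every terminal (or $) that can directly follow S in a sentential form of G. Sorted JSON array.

FIRST sets, iterate to fixpoint:
[1]
  A via A→b a: +{b}
  B via B→a S S: +{a}
  B via B→b: +{b}
  S via S→a a: +{a}
  S via S→b B: +{b}
  S: {a,b}  A: {b}  B: {a,b}
[2] — fixpoint
  S: {a,b}  A: {b}  B: {a,b}

FOLLOW iteration:
initialize: $ ∈ FOLLOW(S)
[1]
  B→a S S: FOLLOW(S) ⊇ FIRST(S) = {a,b}; new: +{a,b}
  S→S A: FOLLOW(A) ⊇ FOLLOW(S) ⊇ {$,a,b}; new: +{$,a,b}
  S→b B: FOLLOW(B) ⊇ FOLLOW(S) ⊇ {$,a,b}; new: +{$,a,b}
  S: {$,a,b}  A: {$,a,b}  B: {$,a,b}
[2] done
  S: {$,a,b}  A: {$,a,b}  B: {$,a,b}

FOLLOW(S) = ["$", "a", "b"]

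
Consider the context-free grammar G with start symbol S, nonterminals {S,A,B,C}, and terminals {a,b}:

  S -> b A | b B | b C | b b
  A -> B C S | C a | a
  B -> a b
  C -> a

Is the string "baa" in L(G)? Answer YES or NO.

CNF form of G:
  S -> T1 A | T1 B | T1 C | T1 T1
  A -> B X2 | C T0 | a
  B -> T0 T1
  C -> a
  T0 -> a
  T1 -> b
  X2 -> C S

CYK table (by increasing span):
  T[0,0] 'b' = {T1}  orig:{}
  T[1,1] 'a' = {A,C,T0}  orig:{A,C}
  T[2,2] 'a' = {A,C,T0}  orig:{A,C}
  T[0,1] 'ba' = {S}
  T[1,2] 'aa' = {A}
  T[0,2] 'baa' = {S}

S ∈ T[0,2] ⇒ YES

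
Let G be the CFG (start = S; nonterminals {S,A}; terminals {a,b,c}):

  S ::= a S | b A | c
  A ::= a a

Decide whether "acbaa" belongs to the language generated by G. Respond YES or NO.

Convert to CNF:
  S -> T0 S | T1 A | c
  A -> T0 T0
  T0 -> a
  T1 -> b

CYK fill:
  [0..0]={T0}  "a"  orig:{}
  [1..1]={S}  "c"
  [2..2]={T1}  "b"  orig:{}
  [3..3]={T0}  "a"  orig:{}
  [4..4]={T0}  "a"  orig:{}
  [0..1]={S}  "ac"
  [1..2]=∅  "cb"
  [2..3]=∅  "ba"
  [3..4]={A}  "aa"
  [0..2]=∅  "acb"
  [1..3]=∅  "cba"
  [2..4]={S}  "baa"
  [0..3]=∅  "acba"
  [1..4]=∅  "cbaa"
  [0..4]=∅  "acbaa"

S ∉ T[0,4] ⇒ NO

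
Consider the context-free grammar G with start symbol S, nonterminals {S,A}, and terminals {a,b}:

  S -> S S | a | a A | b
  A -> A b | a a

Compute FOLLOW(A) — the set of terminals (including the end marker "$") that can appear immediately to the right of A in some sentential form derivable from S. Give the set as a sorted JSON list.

FIRST iteration:
[1]
  A via A→a a: +{a}
  S via S→a: +{a}
  S via S→b: +{b}
  FIRST[S]={a,b}  FIRST[A]={a}
[2] (stable)
  FIRST[S]={a,b}  FIRST[A]={a}

FOLLOW iteration:
initialize: $ ∈ FOLLOW(S)
iter 1:
  A→A b: FOLLOW(A) ⊇ FIRST(b) = {b}; new: +{b}
  S→S S: FOLLOW(S) ⊇ FIRST(S) = {a,b}; new: +{a,b}
  S→a A: FOLLOW(A) ⊇ FOLLOW(S) ⊇ {$,a,b}; new: +{$,a}
  S: {$,a,b}  A: {$,a,b}
iter 2: — fixpoint
  S: {$,a,b}  A: {$,a,b}

FOLLOW(A) = ["$", "a", "b"]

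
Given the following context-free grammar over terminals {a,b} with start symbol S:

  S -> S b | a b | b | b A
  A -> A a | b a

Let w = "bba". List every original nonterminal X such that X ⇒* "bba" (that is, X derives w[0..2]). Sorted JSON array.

CNF form of G:
  S -> S T1 | T0 T1 | T1 A | b
  A -> A T0 | T1 T0
  T0 -> a
  T1 -> b

CYK table (by increasing span), restricted to cells inside w[0..2]:
  [0..0]={S,T1}  "b"  orig:{S}
  [1..1]={S,T1}  "b"  orig:{S}
  [2..2]={T0}  "a"  orig:{}
  [0..1]={S}  "bb"
  [1..2]={A}  "ba"
  [0..2]={S}  "bba"

Original NTs in T[0,2] deriving "bba": ["S"]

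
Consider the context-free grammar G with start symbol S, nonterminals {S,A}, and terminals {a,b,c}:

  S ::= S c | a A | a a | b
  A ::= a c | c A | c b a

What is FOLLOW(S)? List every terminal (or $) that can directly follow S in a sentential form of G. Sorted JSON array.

Compute FIRST by fixpoint:
round 1:
  A via A→a c: +{a}
  A via A→c A: +{c}
  S via S→a A: +{a}
  S via S→b: +{b}
  S: {a,b}  A: {a,c}
round 2: done
  S: {a,b}  A: {a,c}

FOLLOW sets:
seed FOLLOW(S) with $
round 1:
  S→S c: FOLLOW(S) ⊇ FIRST(c) = {c}; new: +{c}
  S→a A: FOLLOW(A) ⊇ FOLLOW(S) ⊇ {$,c}; new: +{$,c}
  S: {$,c}  A: {$,c}
round 2: — fixpoint
  S: {$,c}  A: {$,c}

FOLLOW(S) = ["$", "c"]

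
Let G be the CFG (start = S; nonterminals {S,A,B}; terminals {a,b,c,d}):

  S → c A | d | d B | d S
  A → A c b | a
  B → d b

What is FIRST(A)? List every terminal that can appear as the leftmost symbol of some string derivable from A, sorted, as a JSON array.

FIRST sets, iterate to fixpoint:
round 1:
  A via A→a: +{a}
  B via B→d b: +{d}
  S via S→c A: +{c}
  S via S→d: +{d}
  FIRST(S)={c,d}  FIRST(A)={a}  FIRST(B)={d}
round 2: — fixpoint
  FIRST(S)={c,d}  FIRST(A)={a}  FIRST(B)={d}

FIRST(A) = ["a"]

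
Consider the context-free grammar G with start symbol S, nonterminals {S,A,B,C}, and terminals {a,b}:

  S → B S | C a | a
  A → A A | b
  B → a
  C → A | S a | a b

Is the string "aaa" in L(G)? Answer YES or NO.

Convert to CNF:
  S -> B S | C T0 | a
  A -> A A | b
  B -> a
  C -> A A | S T0 | T0 T1 | b
  T0 -> a
  T1 -> b

CYK fill:
  [0..0]={B,S,T0}  "a"  orig:{B,S}
  [1..1]={B,S,T0}  "a"  orig:{B,S}
  [2..2]={B,S,T0}  "a"  orig:{B,S}
  [0..1]={C,S}  "aa"
  [1..2]={C,S}  "aa"
  [0..2]={C,S}  "aaa"

S ∈ T[0,2] ⇒ YES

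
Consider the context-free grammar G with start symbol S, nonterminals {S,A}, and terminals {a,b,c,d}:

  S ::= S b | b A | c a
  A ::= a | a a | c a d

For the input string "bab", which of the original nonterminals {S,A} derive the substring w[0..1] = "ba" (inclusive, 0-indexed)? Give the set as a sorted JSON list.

CNF form of G:
  S -> S T3 | T1 T0 | T3 A
  A -> T0 T0 | T1 X4 | a
  T0 -> a
  T1 -> c
  T2 -> d
  T3 -> b
  X4 -> T0 T2

Fill CYK table bottom-up, restricted to cells inside w[0..1]:
  T[0,0] 'b' = {T3}  orig:{}
  T[1,1] 'a' = {A,T0}  orig:{A}
  T[0,1] 'ba' = {S}

Original NTs in T[0,1] deriving "ba": ["S"]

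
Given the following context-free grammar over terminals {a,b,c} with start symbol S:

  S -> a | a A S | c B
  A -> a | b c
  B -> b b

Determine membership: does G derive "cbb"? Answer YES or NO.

Convert to CNF:
  S -> T1 B | T2 X3 | a
  A -> T0 T1 | a
  B -> T0 T0
  T0 -> b
  T1 -> c
  T2 -> a
  X3 -> A S

CYK fill:
  cell(0,0) c: {T1}  orig:{}
  cell(1,1) b: {T0}  orig:{}
  cell(2,2) b: {T0}  orig:{}
  cell(0,1) cb: ∅
  cell(1,2) bb: {B}
  cell(0,2) cbb: {S}

S ∈ T[0,2] ⇒ YES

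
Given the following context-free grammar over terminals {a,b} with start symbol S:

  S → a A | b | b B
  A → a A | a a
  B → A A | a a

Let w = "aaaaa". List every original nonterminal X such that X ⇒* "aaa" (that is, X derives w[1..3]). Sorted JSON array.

CNF form of G:
  S -> T0 A | T1 B | b
  A -> T0 A | T0 T0
  B -> A A | T0 T0
  T0 -> a
  T1 -> b

CYK table (by increasing span) (cells [i..j] with 1 ≤ i ≤ j ≤ 3 only):
  cell(1,1) a: {T0}  orig:{}
  cell(2,2) a: {T0}  orig:{}
  cell(3,3) a: {T0}  orig:{}
  cell(1,2) aa: {A,B}
  cell(2,3) aa: {A,B}
  cell(1,3) aaa: {A,S}

Original NTs in T[1,3] deriving "aaa": ["A", "S"]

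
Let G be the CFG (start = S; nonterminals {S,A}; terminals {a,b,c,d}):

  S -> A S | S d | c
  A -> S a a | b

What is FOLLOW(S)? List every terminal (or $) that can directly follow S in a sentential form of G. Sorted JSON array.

FIRST sets, iterate to fixpoint:
round 1:
  A via A→b: +{b}
  S via S→A S: +{b}
  S via S→c: +{c}
  S: {b,c}  A: {b}
round 2:
  A via A→S a a: +{c}
  S: {b,c}  A: {b,c}
round 3: done
  S: {b,c}  A: {b,c}

Compute FOLLOW by fixpoint:
FOLLOW(S) := {$}
pass 1:
  A→S a a: FOLLOW(S) ⊇ FIRST(a) = {a}; new: +{a}
  S→A S: FOLLOW(A) ⊇ FIRST(S) = {b,c}; new: +{b,c}
  S→S d: FOLLOW(S) ⊇ FIRST(d) = {d}; new: +{d}
  FOLLOW[S]={$,a,d}  FOLLOW[A]={b,c}
pass 2: — fixpoint
  FOLLOW[S]={$,a,d}  FOLLOW[A]={b,c}

FOLLOW(S) = ["$", "a", "d"]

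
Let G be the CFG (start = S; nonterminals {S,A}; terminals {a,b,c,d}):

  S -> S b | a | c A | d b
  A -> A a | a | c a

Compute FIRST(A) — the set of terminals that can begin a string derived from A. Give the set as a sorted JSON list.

FIRST iteration:
round 1:
  A via A→a: +{a}
  A via A→c a: +{c}
  S via S→a: +{a}
  S via S→c A: +{c}
  S via S→d b: +{d}
  FIRST(S)={a,c,d}  FIRST(A)={a,c}
round 2: (stable)
  FIRST(S)={a,c,d}  FIRST(A)={a,c}

FIRST(A) = ["a", "c"]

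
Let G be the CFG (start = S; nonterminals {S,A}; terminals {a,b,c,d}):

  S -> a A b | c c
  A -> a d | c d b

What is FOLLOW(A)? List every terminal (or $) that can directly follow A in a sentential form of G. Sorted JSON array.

Compute FIRST by fixpoint:
[1]
  A via A→a d: +{a}
  A via A→c d b: +{c}
  S via S→a A b: +{a}
  S via S→c c: +{c}
  FIRST[S]={a,c}  FIRST[A]={a,c}
[2] (no change)
  FIRST[S]={a,c}  FIRST[A]={a,c}

FOLLOW iteration:
seed FOLLOW(S) with $
round 1:
  S→a A b: FOLLOW(A) ⊇ FIRST(b) = {b}; new: +{b}
  S: {$}  A: {b}
round 2: (no change)
  S: {$}  A: {b}

FOLLOW(A) = ["b"]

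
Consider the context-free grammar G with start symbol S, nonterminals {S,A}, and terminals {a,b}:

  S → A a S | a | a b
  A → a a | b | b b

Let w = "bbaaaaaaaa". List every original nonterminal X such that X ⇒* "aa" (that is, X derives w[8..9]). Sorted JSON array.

CNF form of G:
  S -> A X2 | T0 T1 | a
  A -> T0 T0 | T1 T1 | b
  T0 -> a
  T1 -> b
  X2 -> T0 S

CYK table (by increasing span), restricted to cells inside w[8..9]:
  T[8,8] 'a' = {S,T0}  orig:{S}
  T[9,9] 'a' = {S,T0}  orig:{S}
  T[8,9] 'aa' = {A,X2}  orig:{A}

Original NTs in T[8,9] deriving "aa": ["A"]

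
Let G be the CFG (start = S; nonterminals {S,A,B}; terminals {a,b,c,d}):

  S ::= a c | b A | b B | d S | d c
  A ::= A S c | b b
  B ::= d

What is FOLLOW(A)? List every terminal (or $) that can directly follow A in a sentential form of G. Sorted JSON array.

Compute FIRST by fixpoint:
round 1:
  A via A→b b: +{b}
  B via B→d: +{d}
  S via S→a c: +{a}
  S via S→b A: +{b}
  S via S→d S: +{d}
  FIRST(S)={a,b,d}  FIRST(A)={b}  FIRST(B)={d}
round 2: (stable)
  FIRST(S)={a,b,d}  FIRST(A)={b}  FIRST(B)={d}

FOLLOW iteration:
FOLLOW(S) := {$}
round 1:
  A→A S c: FOLLOW(A) ⊇ FIRST(S) = {a,b,d}; new: +{a,b,d}
  A→A S c: FOLLOW(S) ⊇ FIRST(c) = {c}; new: +{c}
  S→b A: FOLLOW(A) ⊇ FOLLOW(S) ⊇ {$,c}; new: +{$,c}
  S→b B: FOLLOW(B) ⊇ FOLLOW(S) ⊇ {$,c}; new: +{$,c}
  S: {$,c}  A: {$,a,b,c,d}  B: {$,c}
round 2: done
  S: {$,c}  A: {$,a,b,c,d}  B: {$,c}

FOLLOW(A) = ["$", "a", "b", "c", "d"]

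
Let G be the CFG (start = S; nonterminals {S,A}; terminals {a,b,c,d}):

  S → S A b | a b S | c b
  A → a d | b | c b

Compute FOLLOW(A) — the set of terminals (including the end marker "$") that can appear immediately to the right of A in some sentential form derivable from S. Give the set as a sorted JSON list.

FIRST sets, iterate to fixpoint:
round 1:
  A via A→a d: +{a}
  A via A→b: +{b}
  A via A→c b: +{c}
  S via S→a b S: +{a}
  S via S→c b: +{c}
  FIRST[S]={a,c}  FIRST[A]={a,b,c}
round 2: — fixpoint
  FIRST[S]={a,c}  FIRST[A]={a,b,c}

FOLLOW sets:
seed FOLLOW(S) with $
iter 1:
  S→S A b: FOLLOW(S) ⊇ FIRST(A) = {a,b,c}; new: +{a,b,c}
  S→S A b: FOLLOW(A) ⊇ FIRST(b) = {b}; new: +{b}
  FOLLOW[S]={$,a,b,c}  FOLLOW[A]={b}
iter 2: done
  FOLLOW[S]={$,a,b,c}  FOLLOW[A]={b}

FOLLOW(A) = ["b"]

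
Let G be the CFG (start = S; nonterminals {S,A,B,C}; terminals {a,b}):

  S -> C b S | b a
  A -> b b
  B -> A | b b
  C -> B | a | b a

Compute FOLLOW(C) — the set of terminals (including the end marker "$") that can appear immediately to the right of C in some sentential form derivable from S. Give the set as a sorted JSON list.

Compute FIRST by fixpoint:
round 1:
  A via A→b b: +{b}
  B via B→A: +{b}
  C via C→B: +{b}
  C via C→a: +{a}
  S via S→C b S: +{a,b}
  FIRST[S]={a,b}  FIRST[A]={b}  FIRST[B]={b}  FIRST[C]={a,b}
round 2: (no change)
  FIRST[S]={a,b}  FIRST[A]={b}  FIRST[B]={b}  FIRST[C]={a,b}

Compute FOLLOW by fixpoint:
FOLLOW(S) := {$}
round 1:
  S→C b S: FOLLOW(C) ⊇ FIRST(b) = {b}; new: +{b}
  S: {$}  A: {}  B: {}  C: {b}
round 2:
  C→B: FOLLOW(B) ⊇ FOLLOW(C) ⊇ {b}; new: +{b}
  S: {$}  A: {}  B: {b}  C: {b}
round 3:
  B→A: FOLLOW(A) ⊇ FOLLOW(B) ⊇ {b}; new: +{b}
  S: {$}  A: {b}  B: {b}  C: {b}
round 4: (no change)
  S: {$}  A: {b}  B: {b}  C: {b}

FOLLOW(C) = ["b"]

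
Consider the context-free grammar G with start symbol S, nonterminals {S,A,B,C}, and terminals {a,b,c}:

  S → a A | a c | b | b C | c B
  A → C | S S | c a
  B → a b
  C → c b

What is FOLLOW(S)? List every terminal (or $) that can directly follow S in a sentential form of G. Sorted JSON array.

FIRST sets, iterate to fixpoint:
[1]
  A via A→c a: +{c}
  B via B→a b: +{a}
  C via C→c b: +{c}
  S via S→a A: +{a}
  S via S→b: +{b}
  S via S→c B: +{c}
  FIRST[S]={a,b,c}  FIRST[A]={c}  FIRST[B]={a}  FIRST[C]={c}
[2]
  A via A→S S: +{a,b}
  FIRST[S]={a,b,c}  FIRST[A]={a,b,c}  FIRST[B]={a}  FIRST[C]={c}
[3] — fixpoint
  FIRST[S]={a,b,c}  FIRST[A]={a,b,c}  FIRST[B]={a}  FIRST[C]={c}

FOLLOW iteration:
FOLLOW(S) := {$}
[1]
  A→S S: FOLLOW(S) ⊇ FIRST(S) = {a,b,c}; new: +{a,b,c}
  S→a A: FOLLOW(A) ⊇ FOLLOW(S) ⊇ {$,a,b,c}; new: +{$,a,b,c}
  S→b C: FOLLOW(C) ⊇ FOLLOW(S) ⊇ {$,a,b,c}; new: +{$,a,b,c}
  S→c B: FOLLOW(B) ⊇ FOLLOW(S) ⊇ {$,a,b,c}; new: +{$,a,b,c}
  FOLLOW(S)={$,a,b,c}  FOLLOW(A)={$,a,b,c}  FOLLOW(B)={$,a,b,c}  FOLLOW(C)={$,a,b,c}
[2] — fixpoint
  FOLLOW(S)={$,a,b,c}  FOLLOW(A)={$,a,b,c}  FOLLOW(B)={$,a,b,c}  FOLLOW(C)={$,a,b,c}

FOLLOW(S) = ["$", "a", "b", "c"]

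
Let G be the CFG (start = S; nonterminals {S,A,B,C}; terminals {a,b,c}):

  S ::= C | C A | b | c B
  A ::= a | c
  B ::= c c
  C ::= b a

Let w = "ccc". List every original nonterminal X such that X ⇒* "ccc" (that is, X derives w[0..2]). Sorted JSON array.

CNF form of G:
  S -> C A | T0 B | T1 T2 | b
  A -> a | c
  B -> T0 T0
  C -> T1 T2
  T0 -> c
  T1 -> b
  T2 -> a

CYK table (by increasing span) (cells [i..j] with 0 ≤ i ≤ j ≤ 2 only):
  T[0,0] 'c' = {A,T0}  orig:{A}
  T[1,1] 'c' = {A,T0}  orig:{A}
  T[2,2] 'c' = {A,T0}  orig:{A}
  T[0,1] 'cc' = {B}
  T[1,2] 'cc' = {B}
  T[0,2] 'ccc' = {S}

Original NTs in T[0,2] deriving "ccc": ["S"]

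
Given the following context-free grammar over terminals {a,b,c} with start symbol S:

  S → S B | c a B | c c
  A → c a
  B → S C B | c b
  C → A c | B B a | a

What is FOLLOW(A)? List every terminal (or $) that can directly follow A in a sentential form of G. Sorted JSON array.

FIRST sets, iterate to fixpoint:
pass 1:
  A via A→c a: +{c}
  B via B→c b: +{c}
  C via C→A c: +{c}
  C via C→a: +{a}
  S via S→c a B: +{c}
  S: {c}  A: {c}  B: {c}  C: {a,c}
pass 2: (stable)
  S: {c}  A: {c}  B: {c}  C: {a,c}

Compute FOLLOW by fixpoint:
seed FOLLOW(S) with $
iter 1:
  B→S C B: FOLLOW(S) ⊇ FIRST(C) = {a,c}; new: +{a,c}
  B→S C B: FOLLOW(C) ⊇ FIRST(B) = {c}; new: +{c}
  C→A c: FOLLOW(A) ⊇ FIRST(c) = {c}; new: +{c}
  C→B B a: FOLLOW(B) ⊇ FIRST(B) = {c}; new: +{c}
  C→B B a: FOLLOW(B) ⊇ FIRST(a) = {a}; new: +{a}
  S→S B: FOLLOW(B) ⊇ FOLLOW(S) ⊇ {$,a,c}; new: +{$}
  FOLLOW(S)={$,a,c}  FOLLOW(A)={c}  FOLLOW(B)={$,a,c}  FOLLOW(C)={c}
iter 2: (stable)
  FOLLOW(S)={$,a,c}  FOLLOW(A)={c}  FOLLOW(B)={$,a,c}  FOLLOW(C)={c}

FOLLOW(A) = ["c"]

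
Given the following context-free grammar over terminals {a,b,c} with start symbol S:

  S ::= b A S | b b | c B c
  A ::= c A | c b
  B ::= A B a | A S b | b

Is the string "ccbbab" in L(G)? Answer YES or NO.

Convert to CNF:
  S -> T0 X6 | T1 T1 | T1 X5
  A -> T0 A | T0 T1
  B -> A X3 | A X4 | b
  T0 -> c
  T1 -> b
  T2 -> a
  X3 -> B T2
  X4 -> S T1
  X5 -> A S
  X6 -> B T0

Fill CYK table bottom-up:
  [0..0]={T0}  "c"  orig:{}
  [1..1]={T0}  "c"  orig:{}
  [2..2]={B,T1}  "b"  orig:{B}
  [3..3]={B,T1}  "b"  orig:{B}
  [4..4]={T2}  "a"  orig:{}
  [5..5]={B,T1}  "b"  orig:{B}
  [0..1]=∅  "cc"
  [1..2]={A}  "cb"
  [2..3]={S}  "bb"
  [3..4]={X3}  "ba"  orig:{}
  [4..5]=∅  "ab"
  [0..2]={A}  "ccb"
  [1..3]=∅  "cbb"
  [2..4]=∅  "bba"
  [3..5]=∅  "bab"
  [0..3]=∅  "ccbb"
  [1..4]={B}  "cbba"
  [2..5]=∅  "bbab"
  [0..4]={B}  "ccbba"
  [1..5]=∅  "cbbab"
  [0..5]=∅  "ccbbab"

S ∉ T[0,5] ⇒ NO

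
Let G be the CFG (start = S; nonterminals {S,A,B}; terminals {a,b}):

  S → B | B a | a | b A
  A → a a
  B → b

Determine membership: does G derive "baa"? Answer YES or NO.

CNF form of G:
  S -> B T0 | T1 A | a | b
  A -> T0 T0
  B -> b
  T0 -> a
  T1 -> b

CYK table (by increasing span):
  cell(0,0) b: {B,S,T1}  orig:{B,S}
  cell(1,1) a: {S,T0}  orig:{S}
  cell(2,2) a: {S,T0}  orig:{S}
  cell(0,1) ba: {S}
  cell(1,2) aa: {A}
  cell(0,2) baa: {S}

S ∈ T[0,2] ⇒ YES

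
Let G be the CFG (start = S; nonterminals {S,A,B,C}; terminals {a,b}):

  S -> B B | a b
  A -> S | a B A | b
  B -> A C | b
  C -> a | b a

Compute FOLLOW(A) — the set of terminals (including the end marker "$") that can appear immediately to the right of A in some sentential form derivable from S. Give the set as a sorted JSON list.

FIRST iteration:
[1]
  A via A→a B A: +{a}
  A via A→b: +{b}
  B via B→A C: +{a,b}
  C via C→a: +{a}
  C via C→b a: +{b}
  S via S→B B: +{a,b}
  S: {a,b}  A: {a,b}  B: {a,b}  C: {a,b}
[2] done
  S: {a,b}  A: {a,b}  B: {a,b}  C: {a,b}

Compute FOLLOW by fixpoint:
initialize: $ ∈ FOLLOW(S)
round 1:
  A→a B A: FOLLOW(B) ⊇ FIRST(A) = {a,b}; new: +{a,b}
  B→A C: FOLLOW(A) ⊇ FIRST(C) = {a,b}; new: +{a,b}
  B→A C: FOLLOW(C) ⊇ FOLLOW(B) ⊇ {a,b}; new: +{a,b}
  S→B B: FOLLOW(B) ⊇ FOLLOW(S) ⊇ {$}; new: +{$}
  FOLLOW(S)={$}  FOLLOW(A)={a,b}  FOLLOW(B)={$,a,b}  FOLLOW(C)={a,b}
round 2:
  A→S: FOLLOW(S) ⊇ FOLLOW(A) ⊇ {a,b}; new: +{a,b}
  B→A C: FOLLOW(C) ⊇ FOLLOW(B) ⊇ {$,a,b}; new: +{$}
  FOLLOW(S)={$,a,b}  FOLLOW(A)={a,b}  FOLLOW(B)={$,a,b}  FOLLOW(C)={$,a,b}
round 3: (stable)
  FOLLOW(S)={$,a,b}  FOLLOW(A)={a,b}  FOLLOW(B)={$,a,b}  FOLLOW(C)={$,a,b}

FOLLOW(A) = ["a", "b"]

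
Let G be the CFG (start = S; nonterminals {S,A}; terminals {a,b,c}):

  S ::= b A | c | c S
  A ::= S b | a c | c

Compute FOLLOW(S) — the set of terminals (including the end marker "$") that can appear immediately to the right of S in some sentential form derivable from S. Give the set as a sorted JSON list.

FIRST iteration:
[1]
  A via A→a c: +{a}
  A via A→c: +{c}
  S via S→b A: +{b}
  S via S→c: +{c}
  FIRST[S]={b,c}  FIRST[A]={a,c}
[2]
  A via A→S b: +{b}
  FIRST[S]={b,c}  FIRST[A]={a,b,c}
[3] — fixpoint
  FIRST[S]={b,c}  FIRST[A]={a,b,c}

FOLLOW sets:
FOLLOW(S) := {$}
pass 1:
  A→S b: FOLLOW(S) ⊇ FIRST(b) = {b}; new: +{b}
  S→b A: FOLLOW(A) ⊇ FOLLOW(S) ⊇ {$,b}; new: +{$,b}
  S: {$,b}  A: {$,b}
pass 2: done
  S: {$,b}  A: {$,b}

FOLLOW(S) = ["$", "b"]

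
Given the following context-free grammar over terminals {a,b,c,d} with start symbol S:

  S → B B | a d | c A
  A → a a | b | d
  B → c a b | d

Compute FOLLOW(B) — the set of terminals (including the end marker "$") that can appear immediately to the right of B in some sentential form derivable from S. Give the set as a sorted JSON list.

FIRST sets, iterate to fixpoint:
round 1:
  A via A→a a: +{a}
  A via A→b: +{b}
  A via A→d: +{d}
  B via B→c a b: +{c}
  B via B→d: +{d}
  S via S→B B: +{c,d}
  S via S→a d: +{a}
  FIRST(S)={a,c,d}  FIRST(A)={a,b,d}  FIRST(B)={c,d}
round 2: (no change)
  FIRST(S)={a,c,d}  FIRST(A)={a,b,d}  FIRST(B)={c,d}

Compute FOLLOW by fixpoint:
seed FOLLOW(S) with $
pass 1:
  S→B B: FOLLOW(B) ⊇ FIRST(B) = {c,d}; new: +{c,d}
  S→B B: FOLLOW(B) ⊇ FOLLOW(S) ⊇ {$}; new: +{$}
  S→c A: FOLLOW(A) ⊇ FOLLOW(S) ⊇ {$}; new: +{$}
  FOLLOW(S)={$}  FOLLOW(A)={$}  FOLLOW(B)={$,c,d}
pass 2: done
  FOLLOW(S)={$}  FOLLOW(A)={$}  FOLLOW(B)={$,c,d}

FOLLOW(B) = ["$", "c", "d"]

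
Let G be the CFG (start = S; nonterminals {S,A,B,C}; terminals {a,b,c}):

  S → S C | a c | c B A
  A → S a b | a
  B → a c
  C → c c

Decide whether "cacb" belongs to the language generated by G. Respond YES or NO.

Convert to CNF:
  S -> S C | T0 T2 | T2 X4
  A -> S X3 | a
  B -> T0 T2
  C -> T2 T2
  T0 -> a
  T1 -> b
  T2 -> c
  X3 -> T0 T1
  X4 -> B A

CYK fill:
  T[0,0] 'c' = {T2}  orig:{}
  T[1,1] 'a' = {A,T0}  orig:{A}
  T[2,2] 'c' = {T2}  orig:{}
  T[3,3] 'b' = {T1}  orig:{}
  T[0,1] 'ca' = ∅
  T[1,2] 'ac' = {B,S}
  T[2,3] 'cb' = ∅
  T[0,2] 'cac' = ∅
  T[1,3] 'acb' = ∅
  T[0,3] 'cacb' = ∅

S ∉ T[0,3] ⇒ NO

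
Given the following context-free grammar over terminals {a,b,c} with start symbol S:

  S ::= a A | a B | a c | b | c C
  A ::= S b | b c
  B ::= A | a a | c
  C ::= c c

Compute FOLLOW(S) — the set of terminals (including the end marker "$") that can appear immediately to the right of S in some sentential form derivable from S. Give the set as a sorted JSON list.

Compute FIRST by fixpoint:
pass 1:
  A via A→b c: +{b}
  B via B→A: +{b}
  B via B→a a: +{a}
  B via B→c: +{c}
  C via C→c c: +{c}
  S via S→a A: +{a}
  S via S→b: +{b}
  S via S→c C: +{c}
  FIRST[S]={a,b,c}  FIRST[A]={b}  FIRST[B]={a,b,c}  FIRST[C]={c}
pass 2:
  A via A→S b: +{a,c}
  FIRST[S]={a,b,c}  FIRST[A]={a,b,c}  FIRST[B]={a,b,c}  FIRST[C]={c}
pass 3: (no change)
  FIRST[S]={a,b,c}  FIRST[A]={a,b,c}  FIRST[B]={a,b,c}  FIRST[C]={c}

FOLLOW iteration:
initialize: $ ∈ FOLLOW(S)
pass 1:
  A→S b: FOLLOW(S) ⊇ FIRST(b) = {b}; new: +{b}
  S→a A: FOLLOW(A) ⊇ FOLLOW(S) ⊇ {$,b}; new: +{$,b}
  S→a B: FOLLOW(B) ⊇ FOLLOW(S) ⊇ {$,b}; new: +{$,b}
  S→c C: FOLLOW(C) ⊇ FOLLOW(S) ⊇ {$,b}; new: +{$,b}
  FOLLOW[S]={$,b}  FOLLOW[A]={$,b}  FOLLOW[B]={$,b}  FOLLOW[C]={$,b}
pass 2: done
  FOLLOW[S]={$,b}  FOLLOW[A]={$,b}  FOLLOW[B]={$,b}  FOLLOW[C]={$,b}

FOLLOW(S) = ["$", "b"]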